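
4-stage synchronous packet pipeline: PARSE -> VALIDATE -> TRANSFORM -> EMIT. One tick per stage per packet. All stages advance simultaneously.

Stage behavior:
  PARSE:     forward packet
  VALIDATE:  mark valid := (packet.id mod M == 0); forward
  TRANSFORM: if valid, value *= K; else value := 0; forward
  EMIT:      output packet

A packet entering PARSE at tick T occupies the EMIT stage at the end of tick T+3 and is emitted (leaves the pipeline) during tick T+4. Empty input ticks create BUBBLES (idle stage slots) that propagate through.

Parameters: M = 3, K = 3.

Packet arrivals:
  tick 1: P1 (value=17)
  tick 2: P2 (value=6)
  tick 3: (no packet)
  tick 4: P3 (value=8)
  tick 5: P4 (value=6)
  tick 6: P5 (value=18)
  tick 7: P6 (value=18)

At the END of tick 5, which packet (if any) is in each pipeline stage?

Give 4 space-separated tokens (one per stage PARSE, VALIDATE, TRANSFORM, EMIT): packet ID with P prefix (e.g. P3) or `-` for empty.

Tick 1: [PARSE:P1(v=17,ok=F), VALIDATE:-, TRANSFORM:-, EMIT:-] out:-; in:P1
Tick 2: [PARSE:P2(v=6,ok=F), VALIDATE:P1(v=17,ok=F), TRANSFORM:-, EMIT:-] out:-; in:P2
Tick 3: [PARSE:-, VALIDATE:P2(v=6,ok=F), TRANSFORM:P1(v=0,ok=F), EMIT:-] out:-; in:-
Tick 4: [PARSE:P3(v=8,ok=F), VALIDATE:-, TRANSFORM:P2(v=0,ok=F), EMIT:P1(v=0,ok=F)] out:-; in:P3
Tick 5: [PARSE:P4(v=6,ok=F), VALIDATE:P3(v=8,ok=T), TRANSFORM:-, EMIT:P2(v=0,ok=F)] out:P1(v=0); in:P4
At end of tick 5: ['P4', 'P3', '-', 'P2']

Answer: P4 P3 - P2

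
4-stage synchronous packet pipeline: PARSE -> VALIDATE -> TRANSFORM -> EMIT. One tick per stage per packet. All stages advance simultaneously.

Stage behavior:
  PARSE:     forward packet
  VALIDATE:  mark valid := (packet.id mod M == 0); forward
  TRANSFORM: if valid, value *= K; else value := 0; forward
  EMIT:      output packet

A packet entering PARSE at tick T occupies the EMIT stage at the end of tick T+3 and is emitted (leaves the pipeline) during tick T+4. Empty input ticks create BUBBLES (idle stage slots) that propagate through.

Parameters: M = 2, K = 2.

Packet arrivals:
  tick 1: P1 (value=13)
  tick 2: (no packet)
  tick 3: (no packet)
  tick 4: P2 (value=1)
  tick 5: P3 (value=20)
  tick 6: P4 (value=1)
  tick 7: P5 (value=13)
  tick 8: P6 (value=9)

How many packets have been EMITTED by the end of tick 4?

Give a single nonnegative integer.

Tick 1: [PARSE:P1(v=13,ok=F), VALIDATE:-, TRANSFORM:-, EMIT:-] out:-; in:P1
Tick 2: [PARSE:-, VALIDATE:P1(v=13,ok=F), TRANSFORM:-, EMIT:-] out:-; in:-
Tick 3: [PARSE:-, VALIDATE:-, TRANSFORM:P1(v=0,ok=F), EMIT:-] out:-; in:-
Tick 4: [PARSE:P2(v=1,ok=F), VALIDATE:-, TRANSFORM:-, EMIT:P1(v=0,ok=F)] out:-; in:P2
Emitted by tick 4: []

Answer: 0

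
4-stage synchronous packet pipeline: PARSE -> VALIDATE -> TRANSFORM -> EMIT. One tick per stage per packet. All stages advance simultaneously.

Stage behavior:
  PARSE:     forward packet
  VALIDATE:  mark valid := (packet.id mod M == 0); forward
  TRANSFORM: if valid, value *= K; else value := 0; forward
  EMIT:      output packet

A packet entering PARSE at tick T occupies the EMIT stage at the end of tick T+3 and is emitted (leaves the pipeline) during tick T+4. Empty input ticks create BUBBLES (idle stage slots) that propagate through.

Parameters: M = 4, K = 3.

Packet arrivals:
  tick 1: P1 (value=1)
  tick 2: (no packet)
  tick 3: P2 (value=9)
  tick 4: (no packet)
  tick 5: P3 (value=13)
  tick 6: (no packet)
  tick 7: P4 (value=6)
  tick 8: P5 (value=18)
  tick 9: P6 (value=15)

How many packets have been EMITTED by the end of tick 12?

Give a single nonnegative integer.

Answer: 5

Derivation:
Tick 1: [PARSE:P1(v=1,ok=F), VALIDATE:-, TRANSFORM:-, EMIT:-] out:-; in:P1
Tick 2: [PARSE:-, VALIDATE:P1(v=1,ok=F), TRANSFORM:-, EMIT:-] out:-; in:-
Tick 3: [PARSE:P2(v=9,ok=F), VALIDATE:-, TRANSFORM:P1(v=0,ok=F), EMIT:-] out:-; in:P2
Tick 4: [PARSE:-, VALIDATE:P2(v=9,ok=F), TRANSFORM:-, EMIT:P1(v=0,ok=F)] out:-; in:-
Tick 5: [PARSE:P3(v=13,ok=F), VALIDATE:-, TRANSFORM:P2(v=0,ok=F), EMIT:-] out:P1(v=0); in:P3
Tick 6: [PARSE:-, VALIDATE:P3(v=13,ok=F), TRANSFORM:-, EMIT:P2(v=0,ok=F)] out:-; in:-
Tick 7: [PARSE:P4(v=6,ok=F), VALIDATE:-, TRANSFORM:P3(v=0,ok=F), EMIT:-] out:P2(v=0); in:P4
Tick 8: [PARSE:P5(v=18,ok=F), VALIDATE:P4(v=6,ok=T), TRANSFORM:-, EMIT:P3(v=0,ok=F)] out:-; in:P5
Tick 9: [PARSE:P6(v=15,ok=F), VALIDATE:P5(v=18,ok=F), TRANSFORM:P4(v=18,ok=T), EMIT:-] out:P3(v=0); in:P6
Tick 10: [PARSE:-, VALIDATE:P6(v=15,ok=F), TRANSFORM:P5(v=0,ok=F), EMIT:P4(v=18,ok=T)] out:-; in:-
Tick 11: [PARSE:-, VALIDATE:-, TRANSFORM:P6(v=0,ok=F), EMIT:P5(v=0,ok=F)] out:P4(v=18); in:-
Tick 12: [PARSE:-, VALIDATE:-, TRANSFORM:-, EMIT:P6(v=0,ok=F)] out:P5(v=0); in:-
Emitted by tick 12: ['P1', 'P2', 'P3', 'P4', 'P5']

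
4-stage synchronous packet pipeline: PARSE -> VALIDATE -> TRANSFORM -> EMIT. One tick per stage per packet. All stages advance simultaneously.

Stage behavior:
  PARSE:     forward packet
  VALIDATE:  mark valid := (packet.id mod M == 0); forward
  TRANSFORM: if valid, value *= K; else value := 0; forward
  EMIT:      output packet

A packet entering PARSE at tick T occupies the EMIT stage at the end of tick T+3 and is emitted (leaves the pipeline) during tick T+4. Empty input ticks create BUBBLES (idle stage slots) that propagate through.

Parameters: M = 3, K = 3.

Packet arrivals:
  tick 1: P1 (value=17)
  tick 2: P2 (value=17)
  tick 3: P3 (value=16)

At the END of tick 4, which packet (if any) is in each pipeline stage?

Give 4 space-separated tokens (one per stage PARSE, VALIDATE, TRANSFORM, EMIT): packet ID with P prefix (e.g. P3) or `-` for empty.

Answer: - P3 P2 P1

Derivation:
Tick 1: [PARSE:P1(v=17,ok=F), VALIDATE:-, TRANSFORM:-, EMIT:-] out:-; in:P1
Tick 2: [PARSE:P2(v=17,ok=F), VALIDATE:P1(v=17,ok=F), TRANSFORM:-, EMIT:-] out:-; in:P2
Tick 3: [PARSE:P3(v=16,ok=F), VALIDATE:P2(v=17,ok=F), TRANSFORM:P1(v=0,ok=F), EMIT:-] out:-; in:P3
Tick 4: [PARSE:-, VALIDATE:P3(v=16,ok=T), TRANSFORM:P2(v=0,ok=F), EMIT:P1(v=0,ok=F)] out:-; in:-
At end of tick 4: ['-', 'P3', 'P2', 'P1']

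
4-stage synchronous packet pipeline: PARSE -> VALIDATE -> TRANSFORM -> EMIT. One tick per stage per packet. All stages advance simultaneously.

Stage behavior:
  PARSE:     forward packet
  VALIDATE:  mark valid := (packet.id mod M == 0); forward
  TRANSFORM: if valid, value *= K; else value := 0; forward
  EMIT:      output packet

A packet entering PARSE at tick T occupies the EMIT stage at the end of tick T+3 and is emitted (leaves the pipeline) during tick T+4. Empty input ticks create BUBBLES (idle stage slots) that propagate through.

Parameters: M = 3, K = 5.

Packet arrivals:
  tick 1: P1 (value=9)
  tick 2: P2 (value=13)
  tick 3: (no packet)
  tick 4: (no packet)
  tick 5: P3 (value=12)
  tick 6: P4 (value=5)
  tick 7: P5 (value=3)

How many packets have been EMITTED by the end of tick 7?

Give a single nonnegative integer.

Tick 1: [PARSE:P1(v=9,ok=F), VALIDATE:-, TRANSFORM:-, EMIT:-] out:-; in:P1
Tick 2: [PARSE:P2(v=13,ok=F), VALIDATE:P1(v=9,ok=F), TRANSFORM:-, EMIT:-] out:-; in:P2
Tick 3: [PARSE:-, VALIDATE:P2(v=13,ok=F), TRANSFORM:P1(v=0,ok=F), EMIT:-] out:-; in:-
Tick 4: [PARSE:-, VALIDATE:-, TRANSFORM:P2(v=0,ok=F), EMIT:P1(v=0,ok=F)] out:-; in:-
Tick 5: [PARSE:P3(v=12,ok=F), VALIDATE:-, TRANSFORM:-, EMIT:P2(v=0,ok=F)] out:P1(v=0); in:P3
Tick 6: [PARSE:P4(v=5,ok=F), VALIDATE:P3(v=12,ok=T), TRANSFORM:-, EMIT:-] out:P2(v=0); in:P4
Tick 7: [PARSE:P5(v=3,ok=F), VALIDATE:P4(v=5,ok=F), TRANSFORM:P3(v=60,ok=T), EMIT:-] out:-; in:P5
Emitted by tick 7: ['P1', 'P2']

Answer: 2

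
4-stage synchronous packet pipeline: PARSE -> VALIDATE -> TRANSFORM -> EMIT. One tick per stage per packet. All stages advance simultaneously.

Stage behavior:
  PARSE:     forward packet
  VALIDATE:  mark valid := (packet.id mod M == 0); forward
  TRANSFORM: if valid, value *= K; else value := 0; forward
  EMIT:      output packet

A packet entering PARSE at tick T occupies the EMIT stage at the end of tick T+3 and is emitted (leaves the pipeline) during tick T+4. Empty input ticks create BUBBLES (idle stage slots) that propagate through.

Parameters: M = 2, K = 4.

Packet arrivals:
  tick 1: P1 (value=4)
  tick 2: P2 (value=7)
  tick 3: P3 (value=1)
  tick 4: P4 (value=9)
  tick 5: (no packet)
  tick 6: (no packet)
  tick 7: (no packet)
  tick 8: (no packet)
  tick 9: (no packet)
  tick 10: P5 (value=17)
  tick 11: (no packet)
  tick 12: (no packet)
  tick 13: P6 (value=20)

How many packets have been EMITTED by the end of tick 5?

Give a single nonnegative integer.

Answer: 1

Derivation:
Tick 1: [PARSE:P1(v=4,ok=F), VALIDATE:-, TRANSFORM:-, EMIT:-] out:-; in:P1
Tick 2: [PARSE:P2(v=7,ok=F), VALIDATE:P1(v=4,ok=F), TRANSFORM:-, EMIT:-] out:-; in:P2
Tick 3: [PARSE:P3(v=1,ok=F), VALIDATE:P2(v=7,ok=T), TRANSFORM:P1(v=0,ok=F), EMIT:-] out:-; in:P3
Tick 4: [PARSE:P4(v=9,ok=F), VALIDATE:P3(v=1,ok=F), TRANSFORM:P2(v=28,ok=T), EMIT:P1(v=0,ok=F)] out:-; in:P4
Tick 5: [PARSE:-, VALIDATE:P4(v=9,ok=T), TRANSFORM:P3(v=0,ok=F), EMIT:P2(v=28,ok=T)] out:P1(v=0); in:-
Emitted by tick 5: ['P1']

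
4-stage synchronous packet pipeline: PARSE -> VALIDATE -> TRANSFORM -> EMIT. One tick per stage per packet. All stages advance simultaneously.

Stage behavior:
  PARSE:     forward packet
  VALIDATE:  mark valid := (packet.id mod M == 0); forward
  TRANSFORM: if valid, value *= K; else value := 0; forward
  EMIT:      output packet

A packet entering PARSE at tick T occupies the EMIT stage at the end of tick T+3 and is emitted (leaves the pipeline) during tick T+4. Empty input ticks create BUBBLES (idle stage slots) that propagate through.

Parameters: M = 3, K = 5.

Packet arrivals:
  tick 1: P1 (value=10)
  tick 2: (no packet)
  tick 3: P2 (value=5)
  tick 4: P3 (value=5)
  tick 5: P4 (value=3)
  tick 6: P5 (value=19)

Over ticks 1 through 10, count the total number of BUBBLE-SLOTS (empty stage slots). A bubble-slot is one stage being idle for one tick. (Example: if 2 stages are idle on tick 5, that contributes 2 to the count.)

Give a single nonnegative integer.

Answer: 20

Derivation:
Tick 1: [PARSE:P1(v=10,ok=F), VALIDATE:-, TRANSFORM:-, EMIT:-] out:-; bubbles=3
Tick 2: [PARSE:-, VALIDATE:P1(v=10,ok=F), TRANSFORM:-, EMIT:-] out:-; bubbles=3
Tick 3: [PARSE:P2(v=5,ok=F), VALIDATE:-, TRANSFORM:P1(v=0,ok=F), EMIT:-] out:-; bubbles=2
Tick 4: [PARSE:P3(v=5,ok=F), VALIDATE:P2(v=5,ok=F), TRANSFORM:-, EMIT:P1(v=0,ok=F)] out:-; bubbles=1
Tick 5: [PARSE:P4(v=3,ok=F), VALIDATE:P3(v=5,ok=T), TRANSFORM:P2(v=0,ok=F), EMIT:-] out:P1(v=0); bubbles=1
Tick 6: [PARSE:P5(v=19,ok=F), VALIDATE:P4(v=3,ok=F), TRANSFORM:P3(v=25,ok=T), EMIT:P2(v=0,ok=F)] out:-; bubbles=0
Tick 7: [PARSE:-, VALIDATE:P5(v=19,ok=F), TRANSFORM:P4(v=0,ok=F), EMIT:P3(v=25,ok=T)] out:P2(v=0); bubbles=1
Tick 8: [PARSE:-, VALIDATE:-, TRANSFORM:P5(v=0,ok=F), EMIT:P4(v=0,ok=F)] out:P3(v=25); bubbles=2
Tick 9: [PARSE:-, VALIDATE:-, TRANSFORM:-, EMIT:P5(v=0,ok=F)] out:P4(v=0); bubbles=3
Tick 10: [PARSE:-, VALIDATE:-, TRANSFORM:-, EMIT:-] out:P5(v=0); bubbles=4
Total bubble-slots: 20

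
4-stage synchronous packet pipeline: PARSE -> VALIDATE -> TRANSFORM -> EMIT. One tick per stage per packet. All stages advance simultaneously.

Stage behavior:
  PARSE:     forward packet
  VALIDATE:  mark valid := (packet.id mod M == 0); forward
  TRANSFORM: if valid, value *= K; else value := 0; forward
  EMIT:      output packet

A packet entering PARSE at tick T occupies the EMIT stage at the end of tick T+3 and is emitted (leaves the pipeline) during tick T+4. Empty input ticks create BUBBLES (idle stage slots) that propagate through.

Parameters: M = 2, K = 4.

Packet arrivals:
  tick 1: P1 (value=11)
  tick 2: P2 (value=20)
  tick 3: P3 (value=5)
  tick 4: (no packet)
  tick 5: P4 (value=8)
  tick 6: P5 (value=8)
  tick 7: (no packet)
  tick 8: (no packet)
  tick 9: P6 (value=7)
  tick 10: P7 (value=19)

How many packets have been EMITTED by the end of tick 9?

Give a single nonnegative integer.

Answer: 4

Derivation:
Tick 1: [PARSE:P1(v=11,ok=F), VALIDATE:-, TRANSFORM:-, EMIT:-] out:-; in:P1
Tick 2: [PARSE:P2(v=20,ok=F), VALIDATE:P1(v=11,ok=F), TRANSFORM:-, EMIT:-] out:-; in:P2
Tick 3: [PARSE:P3(v=5,ok=F), VALIDATE:P2(v=20,ok=T), TRANSFORM:P1(v=0,ok=F), EMIT:-] out:-; in:P3
Tick 4: [PARSE:-, VALIDATE:P3(v=5,ok=F), TRANSFORM:P2(v=80,ok=T), EMIT:P1(v=0,ok=F)] out:-; in:-
Tick 5: [PARSE:P4(v=8,ok=F), VALIDATE:-, TRANSFORM:P3(v=0,ok=F), EMIT:P2(v=80,ok=T)] out:P1(v=0); in:P4
Tick 6: [PARSE:P5(v=8,ok=F), VALIDATE:P4(v=8,ok=T), TRANSFORM:-, EMIT:P3(v=0,ok=F)] out:P2(v=80); in:P5
Tick 7: [PARSE:-, VALIDATE:P5(v=8,ok=F), TRANSFORM:P4(v=32,ok=T), EMIT:-] out:P3(v=0); in:-
Tick 8: [PARSE:-, VALIDATE:-, TRANSFORM:P5(v=0,ok=F), EMIT:P4(v=32,ok=T)] out:-; in:-
Tick 9: [PARSE:P6(v=7,ok=F), VALIDATE:-, TRANSFORM:-, EMIT:P5(v=0,ok=F)] out:P4(v=32); in:P6
Emitted by tick 9: ['P1', 'P2', 'P3', 'P4']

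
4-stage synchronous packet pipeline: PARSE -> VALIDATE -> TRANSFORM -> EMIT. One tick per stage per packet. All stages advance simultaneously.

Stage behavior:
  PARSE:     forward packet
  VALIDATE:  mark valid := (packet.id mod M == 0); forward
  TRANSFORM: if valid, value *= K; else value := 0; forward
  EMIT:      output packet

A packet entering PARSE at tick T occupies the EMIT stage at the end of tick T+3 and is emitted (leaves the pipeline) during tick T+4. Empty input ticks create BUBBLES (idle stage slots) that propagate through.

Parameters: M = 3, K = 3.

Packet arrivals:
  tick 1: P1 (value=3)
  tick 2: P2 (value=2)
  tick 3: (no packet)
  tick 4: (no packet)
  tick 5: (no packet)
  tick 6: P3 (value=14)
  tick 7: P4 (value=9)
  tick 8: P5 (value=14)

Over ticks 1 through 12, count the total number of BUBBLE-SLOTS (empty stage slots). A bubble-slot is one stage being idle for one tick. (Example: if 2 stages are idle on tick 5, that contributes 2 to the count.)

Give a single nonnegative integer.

Answer: 28

Derivation:
Tick 1: [PARSE:P1(v=3,ok=F), VALIDATE:-, TRANSFORM:-, EMIT:-] out:-; bubbles=3
Tick 2: [PARSE:P2(v=2,ok=F), VALIDATE:P1(v=3,ok=F), TRANSFORM:-, EMIT:-] out:-; bubbles=2
Tick 3: [PARSE:-, VALIDATE:P2(v=2,ok=F), TRANSFORM:P1(v=0,ok=F), EMIT:-] out:-; bubbles=2
Tick 4: [PARSE:-, VALIDATE:-, TRANSFORM:P2(v=0,ok=F), EMIT:P1(v=0,ok=F)] out:-; bubbles=2
Tick 5: [PARSE:-, VALIDATE:-, TRANSFORM:-, EMIT:P2(v=0,ok=F)] out:P1(v=0); bubbles=3
Tick 6: [PARSE:P3(v=14,ok=F), VALIDATE:-, TRANSFORM:-, EMIT:-] out:P2(v=0); bubbles=3
Tick 7: [PARSE:P4(v=9,ok=F), VALIDATE:P3(v=14,ok=T), TRANSFORM:-, EMIT:-] out:-; bubbles=2
Tick 8: [PARSE:P5(v=14,ok=F), VALIDATE:P4(v=9,ok=F), TRANSFORM:P3(v=42,ok=T), EMIT:-] out:-; bubbles=1
Tick 9: [PARSE:-, VALIDATE:P5(v=14,ok=F), TRANSFORM:P4(v=0,ok=F), EMIT:P3(v=42,ok=T)] out:-; bubbles=1
Tick 10: [PARSE:-, VALIDATE:-, TRANSFORM:P5(v=0,ok=F), EMIT:P4(v=0,ok=F)] out:P3(v=42); bubbles=2
Tick 11: [PARSE:-, VALIDATE:-, TRANSFORM:-, EMIT:P5(v=0,ok=F)] out:P4(v=0); bubbles=3
Tick 12: [PARSE:-, VALIDATE:-, TRANSFORM:-, EMIT:-] out:P5(v=0); bubbles=4
Total bubble-slots: 28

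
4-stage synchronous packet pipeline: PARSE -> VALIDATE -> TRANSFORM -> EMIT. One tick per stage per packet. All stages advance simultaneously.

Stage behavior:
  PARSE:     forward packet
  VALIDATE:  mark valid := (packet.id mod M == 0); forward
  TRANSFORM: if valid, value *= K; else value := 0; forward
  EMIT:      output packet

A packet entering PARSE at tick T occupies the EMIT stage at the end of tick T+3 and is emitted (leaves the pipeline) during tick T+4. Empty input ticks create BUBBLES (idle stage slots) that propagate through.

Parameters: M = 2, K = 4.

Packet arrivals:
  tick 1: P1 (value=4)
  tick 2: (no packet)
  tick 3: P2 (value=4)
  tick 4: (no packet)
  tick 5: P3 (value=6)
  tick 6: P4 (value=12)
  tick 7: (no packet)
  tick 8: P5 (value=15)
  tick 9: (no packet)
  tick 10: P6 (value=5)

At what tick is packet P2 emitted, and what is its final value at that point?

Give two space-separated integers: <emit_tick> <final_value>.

Answer: 7 16

Derivation:
Tick 1: [PARSE:P1(v=4,ok=F), VALIDATE:-, TRANSFORM:-, EMIT:-] out:-; in:P1
Tick 2: [PARSE:-, VALIDATE:P1(v=4,ok=F), TRANSFORM:-, EMIT:-] out:-; in:-
Tick 3: [PARSE:P2(v=4,ok=F), VALIDATE:-, TRANSFORM:P1(v=0,ok=F), EMIT:-] out:-; in:P2
Tick 4: [PARSE:-, VALIDATE:P2(v=4,ok=T), TRANSFORM:-, EMIT:P1(v=0,ok=F)] out:-; in:-
Tick 5: [PARSE:P3(v=6,ok=F), VALIDATE:-, TRANSFORM:P2(v=16,ok=T), EMIT:-] out:P1(v=0); in:P3
Tick 6: [PARSE:P4(v=12,ok=F), VALIDATE:P3(v=6,ok=F), TRANSFORM:-, EMIT:P2(v=16,ok=T)] out:-; in:P4
Tick 7: [PARSE:-, VALIDATE:P4(v=12,ok=T), TRANSFORM:P3(v=0,ok=F), EMIT:-] out:P2(v=16); in:-
Tick 8: [PARSE:P5(v=15,ok=F), VALIDATE:-, TRANSFORM:P4(v=48,ok=T), EMIT:P3(v=0,ok=F)] out:-; in:P5
Tick 9: [PARSE:-, VALIDATE:P5(v=15,ok=F), TRANSFORM:-, EMIT:P4(v=48,ok=T)] out:P3(v=0); in:-
Tick 10: [PARSE:P6(v=5,ok=F), VALIDATE:-, TRANSFORM:P5(v=0,ok=F), EMIT:-] out:P4(v=48); in:P6
Tick 11: [PARSE:-, VALIDATE:P6(v=5,ok=T), TRANSFORM:-, EMIT:P5(v=0,ok=F)] out:-; in:-
Tick 12: [PARSE:-, VALIDATE:-, TRANSFORM:P6(v=20,ok=T), EMIT:-] out:P5(v=0); in:-
Tick 13: [PARSE:-, VALIDATE:-, TRANSFORM:-, EMIT:P6(v=20,ok=T)] out:-; in:-
Tick 14: [PARSE:-, VALIDATE:-, TRANSFORM:-, EMIT:-] out:P6(v=20); in:-
P2: arrives tick 3, valid=True (id=2, id%2=0), emit tick 7, final value 16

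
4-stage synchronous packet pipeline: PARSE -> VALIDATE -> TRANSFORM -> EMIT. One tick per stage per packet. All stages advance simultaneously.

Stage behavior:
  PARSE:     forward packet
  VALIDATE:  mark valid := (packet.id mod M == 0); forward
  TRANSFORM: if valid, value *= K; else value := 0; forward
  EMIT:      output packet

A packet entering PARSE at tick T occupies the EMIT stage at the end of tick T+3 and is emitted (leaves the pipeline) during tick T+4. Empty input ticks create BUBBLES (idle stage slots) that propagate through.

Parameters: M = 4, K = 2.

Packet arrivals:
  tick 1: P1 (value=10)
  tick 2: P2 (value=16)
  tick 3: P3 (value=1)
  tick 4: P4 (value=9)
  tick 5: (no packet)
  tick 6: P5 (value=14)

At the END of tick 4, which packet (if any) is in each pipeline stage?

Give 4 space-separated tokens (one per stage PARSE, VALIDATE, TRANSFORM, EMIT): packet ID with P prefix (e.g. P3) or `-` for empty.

Answer: P4 P3 P2 P1

Derivation:
Tick 1: [PARSE:P1(v=10,ok=F), VALIDATE:-, TRANSFORM:-, EMIT:-] out:-; in:P1
Tick 2: [PARSE:P2(v=16,ok=F), VALIDATE:P1(v=10,ok=F), TRANSFORM:-, EMIT:-] out:-; in:P2
Tick 3: [PARSE:P3(v=1,ok=F), VALIDATE:P2(v=16,ok=F), TRANSFORM:P1(v=0,ok=F), EMIT:-] out:-; in:P3
Tick 4: [PARSE:P4(v=9,ok=F), VALIDATE:P3(v=1,ok=F), TRANSFORM:P2(v=0,ok=F), EMIT:P1(v=0,ok=F)] out:-; in:P4
At end of tick 4: ['P4', 'P3', 'P2', 'P1']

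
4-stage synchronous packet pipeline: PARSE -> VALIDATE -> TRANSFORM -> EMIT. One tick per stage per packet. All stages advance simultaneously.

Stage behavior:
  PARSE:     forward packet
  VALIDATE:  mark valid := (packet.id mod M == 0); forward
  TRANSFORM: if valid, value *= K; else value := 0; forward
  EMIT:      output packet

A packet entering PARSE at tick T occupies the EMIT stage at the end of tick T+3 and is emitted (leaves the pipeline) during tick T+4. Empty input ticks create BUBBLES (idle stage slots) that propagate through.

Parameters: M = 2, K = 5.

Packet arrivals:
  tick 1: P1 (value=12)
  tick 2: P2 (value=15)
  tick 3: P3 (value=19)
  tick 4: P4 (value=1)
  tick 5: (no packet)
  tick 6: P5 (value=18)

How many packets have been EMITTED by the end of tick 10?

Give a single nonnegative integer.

Tick 1: [PARSE:P1(v=12,ok=F), VALIDATE:-, TRANSFORM:-, EMIT:-] out:-; in:P1
Tick 2: [PARSE:P2(v=15,ok=F), VALIDATE:P1(v=12,ok=F), TRANSFORM:-, EMIT:-] out:-; in:P2
Tick 3: [PARSE:P3(v=19,ok=F), VALIDATE:P2(v=15,ok=T), TRANSFORM:P1(v=0,ok=F), EMIT:-] out:-; in:P3
Tick 4: [PARSE:P4(v=1,ok=F), VALIDATE:P3(v=19,ok=F), TRANSFORM:P2(v=75,ok=T), EMIT:P1(v=0,ok=F)] out:-; in:P4
Tick 5: [PARSE:-, VALIDATE:P4(v=1,ok=T), TRANSFORM:P3(v=0,ok=F), EMIT:P2(v=75,ok=T)] out:P1(v=0); in:-
Tick 6: [PARSE:P5(v=18,ok=F), VALIDATE:-, TRANSFORM:P4(v=5,ok=T), EMIT:P3(v=0,ok=F)] out:P2(v=75); in:P5
Tick 7: [PARSE:-, VALIDATE:P5(v=18,ok=F), TRANSFORM:-, EMIT:P4(v=5,ok=T)] out:P3(v=0); in:-
Tick 8: [PARSE:-, VALIDATE:-, TRANSFORM:P5(v=0,ok=F), EMIT:-] out:P4(v=5); in:-
Tick 9: [PARSE:-, VALIDATE:-, TRANSFORM:-, EMIT:P5(v=0,ok=F)] out:-; in:-
Tick 10: [PARSE:-, VALIDATE:-, TRANSFORM:-, EMIT:-] out:P5(v=0); in:-
Emitted by tick 10: ['P1', 'P2', 'P3', 'P4', 'P5']

Answer: 5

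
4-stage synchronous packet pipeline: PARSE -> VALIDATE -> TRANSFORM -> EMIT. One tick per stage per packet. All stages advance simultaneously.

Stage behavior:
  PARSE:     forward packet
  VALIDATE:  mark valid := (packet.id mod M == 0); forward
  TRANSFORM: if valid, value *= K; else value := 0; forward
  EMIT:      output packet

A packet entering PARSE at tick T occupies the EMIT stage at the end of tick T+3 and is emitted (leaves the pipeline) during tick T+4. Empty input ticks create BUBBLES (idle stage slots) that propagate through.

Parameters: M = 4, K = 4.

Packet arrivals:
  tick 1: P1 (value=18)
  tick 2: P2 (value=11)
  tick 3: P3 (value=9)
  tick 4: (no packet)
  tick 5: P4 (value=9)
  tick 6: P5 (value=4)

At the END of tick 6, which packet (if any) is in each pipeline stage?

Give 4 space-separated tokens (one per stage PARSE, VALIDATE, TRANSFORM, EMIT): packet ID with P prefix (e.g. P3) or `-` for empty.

Tick 1: [PARSE:P1(v=18,ok=F), VALIDATE:-, TRANSFORM:-, EMIT:-] out:-; in:P1
Tick 2: [PARSE:P2(v=11,ok=F), VALIDATE:P1(v=18,ok=F), TRANSFORM:-, EMIT:-] out:-; in:P2
Tick 3: [PARSE:P3(v=9,ok=F), VALIDATE:P2(v=11,ok=F), TRANSFORM:P1(v=0,ok=F), EMIT:-] out:-; in:P3
Tick 4: [PARSE:-, VALIDATE:P3(v=9,ok=F), TRANSFORM:P2(v=0,ok=F), EMIT:P1(v=0,ok=F)] out:-; in:-
Tick 5: [PARSE:P4(v=9,ok=F), VALIDATE:-, TRANSFORM:P3(v=0,ok=F), EMIT:P2(v=0,ok=F)] out:P1(v=0); in:P4
Tick 6: [PARSE:P5(v=4,ok=F), VALIDATE:P4(v=9,ok=T), TRANSFORM:-, EMIT:P3(v=0,ok=F)] out:P2(v=0); in:P5
At end of tick 6: ['P5', 'P4', '-', 'P3']

Answer: P5 P4 - P3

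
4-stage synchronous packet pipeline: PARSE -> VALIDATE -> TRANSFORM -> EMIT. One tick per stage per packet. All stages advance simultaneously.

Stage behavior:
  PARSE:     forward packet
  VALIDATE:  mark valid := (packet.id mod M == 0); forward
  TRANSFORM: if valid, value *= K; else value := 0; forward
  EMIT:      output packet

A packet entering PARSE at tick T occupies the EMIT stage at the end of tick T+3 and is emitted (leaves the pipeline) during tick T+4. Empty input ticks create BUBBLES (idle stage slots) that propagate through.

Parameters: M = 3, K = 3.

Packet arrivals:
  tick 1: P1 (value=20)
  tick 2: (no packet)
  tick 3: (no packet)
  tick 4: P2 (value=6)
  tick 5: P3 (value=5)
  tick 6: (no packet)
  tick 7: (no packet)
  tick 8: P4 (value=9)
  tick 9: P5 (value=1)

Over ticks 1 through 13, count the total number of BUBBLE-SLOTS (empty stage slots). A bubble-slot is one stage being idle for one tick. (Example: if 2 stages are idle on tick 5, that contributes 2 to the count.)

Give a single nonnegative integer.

Answer: 32

Derivation:
Tick 1: [PARSE:P1(v=20,ok=F), VALIDATE:-, TRANSFORM:-, EMIT:-] out:-; bubbles=3
Tick 2: [PARSE:-, VALIDATE:P1(v=20,ok=F), TRANSFORM:-, EMIT:-] out:-; bubbles=3
Tick 3: [PARSE:-, VALIDATE:-, TRANSFORM:P1(v=0,ok=F), EMIT:-] out:-; bubbles=3
Tick 4: [PARSE:P2(v=6,ok=F), VALIDATE:-, TRANSFORM:-, EMIT:P1(v=0,ok=F)] out:-; bubbles=2
Tick 5: [PARSE:P3(v=5,ok=F), VALIDATE:P2(v=6,ok=F), TRANSFORM:-, EMIT:-] out:P1(v=0); bubbles=2
Tick 6: [PARSE:-, VALIDATE:P3(v=5,ok=T), TRANSFORM:P2(v=0,ok=F), EMIT:-] out:-; bubbles=2
Tick 7: [PARSE:-, VALIDATE:-, TRANSFORM:P3(v=15,ok=T), EMIT:P2(v=0,ok=F)] out:-; bubbles=2
Tick 8: [PARSE:P4(v=9,ok=F), VALIDATE:-, TRANSFORM:-, EMIT:P3(v=15,ok=T)] out:P2(v=0); bubbles=2
Tick 9: [PARSE:P5(v=1,ok=F), VALIDATE:P4(v=9,ok=F), TRANSFORM:-, EMIT:-] out:P3(v=15); bubbles=2
Tick 10: [PARSE:-, VALIDATE:P5(v=1,ok=F), TRANSFORM:P4(v=0,ok=F), EMIT:-] out:-; bubbles=2
Tick 11: [PARSE:-, VALIDATE:-, TRANSFORM:P5(v=0,ok=F), EMIT:P4(v=0,ok=F)] out:-; bubbles=2
Tick 12: [PARSE:-, VALIDATE:-, TRANSFORM:-, EMIT:P5(v=0,ok=F)] out:P4(v=0); bubbles=3
Tick 13: [PARSE:-, VALIDATE:-, TRANSFORM:-, EMIT:-] out:P5(v=0); bubbles=4
Total bubble-slots: 32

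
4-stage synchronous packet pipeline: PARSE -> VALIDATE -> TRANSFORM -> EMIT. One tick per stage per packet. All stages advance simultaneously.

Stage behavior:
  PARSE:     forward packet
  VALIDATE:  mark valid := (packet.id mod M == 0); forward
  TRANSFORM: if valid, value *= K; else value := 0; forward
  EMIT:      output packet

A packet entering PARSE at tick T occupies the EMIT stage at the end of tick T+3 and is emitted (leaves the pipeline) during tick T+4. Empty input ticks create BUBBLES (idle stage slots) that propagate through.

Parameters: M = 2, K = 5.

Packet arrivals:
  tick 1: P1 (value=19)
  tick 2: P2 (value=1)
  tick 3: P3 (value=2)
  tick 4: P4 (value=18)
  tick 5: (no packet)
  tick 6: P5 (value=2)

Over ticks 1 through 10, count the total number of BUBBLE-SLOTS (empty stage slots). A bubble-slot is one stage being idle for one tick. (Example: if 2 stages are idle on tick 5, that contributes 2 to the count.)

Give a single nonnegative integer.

Tick 1: [PARSE:P1(v=19,ok=F), VALIDATE:-, TRANSFORM:-, EMIT:-] out:-; bubbles=3
Tick 2: [PARSE:P2(v=1,ok=F), VALIDATE:P1(v=19,ok=F), TRANSFORM:-, EMIT:-] out:-; bubbles=2
Tick 3: [PARSE:P3(v=2,ok=F), VALIDATE:P2(v=1,ok=T), TRANSFORM:P1(v=0,ok=F), EMIT:-] out:-; bubbles=1
Tick 4: [PARSE:P4(v=18,ok=F), VALIDATE:P3(v=2,ok=F), TRANSFORM:P2(v=5,ok=T), EMIT:P1(v=0,ok=F)] out:-; bubbles=0
Tick 5: [PARSE:-, VALIDATE:P4(v=18,ok=T), TRANSFORM:P3(v=0,ok=F), EMIT:P2(v=5,ok=T)] out:P1(v=0); bubbles=1
Tick 6: [PARSE:P5(v=2,ok=F), VALIDATE:-, TRANSFORM:P4(v=90,ok=T), EMIT:P3(v=0,ok=F)] out:P2(v=5); bubbles=1
Tick 7: [PARSE:-, VALIDATE:P5(v=2,ok=F), TRANSFORM:-, EMIT:P4(v=90,ok=T)] out:P3(v=0); bubbles=2
Tick 8: [PARSE:-, VALIDATE:-, TRANSFORM:P5(v=0,ok=F), EMIT:-] out:P4(v=90); bubbles=3
Tick 9: [PARSE:-, VALIDATE:-, TRANSFORM:-, EMIT:P5(v=0,ok=F)] out:-; bubbles=3
Tick 10: [PARSE:-, VALIDATE:-, TRANSFORM:-, EMIT:-] out:P5(v=0); bubbles=4
Total bubble-slots: 20

Answer: 20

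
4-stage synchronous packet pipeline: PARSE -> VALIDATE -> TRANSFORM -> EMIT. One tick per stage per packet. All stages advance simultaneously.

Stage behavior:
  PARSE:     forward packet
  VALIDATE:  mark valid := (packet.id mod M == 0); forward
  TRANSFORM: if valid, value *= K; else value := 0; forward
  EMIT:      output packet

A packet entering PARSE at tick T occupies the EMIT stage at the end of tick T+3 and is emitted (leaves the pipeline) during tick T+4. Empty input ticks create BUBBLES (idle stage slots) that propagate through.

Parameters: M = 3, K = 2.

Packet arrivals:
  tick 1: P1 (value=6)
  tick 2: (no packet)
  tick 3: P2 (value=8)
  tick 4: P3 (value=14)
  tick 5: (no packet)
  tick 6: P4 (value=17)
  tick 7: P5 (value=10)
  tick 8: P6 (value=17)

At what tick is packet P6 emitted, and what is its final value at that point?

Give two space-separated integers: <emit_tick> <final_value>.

Answer: 12 34

Derivation:
Tick 1: [PARSE:P1(v=6,ok=F), VALIDATE:-, TRANSFORM:-, EMIT:-] out:-; in:P1
Tick 2: [PARSE:-, VALIDATE:P1(v=6,ok=F), TRANSFORM:-, EMIT:-] out:-; in:-
Tick 3: [PARSE:P2(v=8,ok=F), VALIDATE:-, TRANSFORM:P1(v=0,ok=F), EMIT:-] out:-; in:P2
Tick 4: [PARSE:P3(v=14,ok=F), VALIDATE:P2(v=8,ok=F), TRANSFORM:-, EMIT:P1(v=0,ok=F)] out:-; in:P3
Tick 5: [PARSE:-, VALIDATE:P3(v=14,ok=T), TRANSFORM:P2(v=0,ok=F), EMIT:-] out:P1(v=0); in:-
Tick 6: [PARSE:P4(v=17,ok=F), VALIDATE:-, TRANSFORM:P3(v=28,ok=T), EMIT:P2(v=0,ok=F)] out:-; in:P4
Tick 7: [PARSE:P5(v=10,ok=F), VALIDATE:P4(v=17,ok=F), TRANSFORM:-, EMIT:P3(v=28,ok=T)] out:P2(v=0); in:P5
Tick 8: [PARSE:P6(v=17,ok=F), VALIDATE:P5(v=10,ok=F), TRANSFORM:P4(v=0,ok=F), EMIT:-] out:P3(v=28); in:P6
Tick 9: [PARSE:-, VALIDATE:P6(v=17,ok=T), TRANSFORM:P5(v=0,ok=F), EMIT:P4(v=0,ok=F)] out:-; in:-
Tick 10: [PARSE:-, VALIDATE:-, TRANSFORM:P6(v=34,ok=T), EMIT:P5(v=0,ok=F)] out:P4(v=0); in:-
Tick 11: [PARSE:-, VALIDATE:-, TRANSFORM:-, EMIT:P6(v=34,ok=T)] out:P5(v=0); in:-
Tick 12: [PARSE:-, VALIDATE:-, TRANSFORM:-, EMIT:-] out:P6(v=34); in:-
P6: arrives tick 8, valid=True (id=6, id%3=0), emit tick 12, final value 34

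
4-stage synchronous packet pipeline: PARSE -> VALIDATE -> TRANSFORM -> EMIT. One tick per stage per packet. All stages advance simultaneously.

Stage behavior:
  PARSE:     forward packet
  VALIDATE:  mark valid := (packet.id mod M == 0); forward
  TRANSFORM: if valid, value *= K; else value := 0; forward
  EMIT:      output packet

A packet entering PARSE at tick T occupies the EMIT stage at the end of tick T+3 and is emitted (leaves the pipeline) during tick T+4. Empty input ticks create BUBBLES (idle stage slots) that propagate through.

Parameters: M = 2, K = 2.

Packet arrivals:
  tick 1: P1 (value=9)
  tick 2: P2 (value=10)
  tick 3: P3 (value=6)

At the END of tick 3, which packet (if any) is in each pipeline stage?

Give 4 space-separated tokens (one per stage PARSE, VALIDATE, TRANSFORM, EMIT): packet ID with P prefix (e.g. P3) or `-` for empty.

Answer: P3 P2 P1 -

Derivation:
Tick 1: [PARSE:P1(v=9,ok=F), VALIDATE:-, TRANSFORM:-, EMIT:-] out:-; in:P1
Tick 2: [PARSE:P2(v=10,ok=F), VALIDATE:P1(v=9,ok=F), TRANSFORM:-, EMIT:-] out:-; in:P2
Tick 3: [PARSE:P3(v=6,ok=F), VALIDATE:P2(v=10,ok=T), TRANSFORM:P1(v=0,ok=F), EMIT:-] out:-; in:P3
At end of tick 3: ['P3', 'P2', 'P1', '-']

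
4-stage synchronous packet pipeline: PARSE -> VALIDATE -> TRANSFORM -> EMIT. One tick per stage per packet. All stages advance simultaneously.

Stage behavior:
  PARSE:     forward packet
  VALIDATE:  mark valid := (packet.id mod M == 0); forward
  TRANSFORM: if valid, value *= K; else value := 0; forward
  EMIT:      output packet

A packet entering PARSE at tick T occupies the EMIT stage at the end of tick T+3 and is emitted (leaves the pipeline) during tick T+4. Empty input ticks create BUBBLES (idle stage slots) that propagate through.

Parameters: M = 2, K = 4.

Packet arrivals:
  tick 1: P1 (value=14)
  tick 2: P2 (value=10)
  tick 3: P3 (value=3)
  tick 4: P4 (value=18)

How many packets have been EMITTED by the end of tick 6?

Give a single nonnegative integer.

Tick 1: [PARSE:P1(v=14,ok=F), VALIDATE:-, TRANSFORM:-, EMIT:-] out:-; in:P1
Tick 2: [PARSE:P2(v=10,ok=F), VALIDATE:P1(v=14,ok=F), TRANSFORM:-, EMIT:-] out:-; in:P2
Tick 3: [PARSE:P3(v=3,ok=F), VALIDATE:P2(v=10,ok=T), TRANSFORM:P1(v=0,ok=F), EMIT:-] out:-; in:P3
Tick 4: [PARSE:P4(v=18,ok=F), VALIDATE:P3(v=3,ok=F), TRANSFORM:P2(v=40,ok=T), EMIT:P1(v=0,ok=F)] out:-; in:P4
Tick 5: [PARSE:-, VALIDATE:P4(v=18,ok=T), TRANSFORM:P3(v=0,ok=F), EMIT:P2(v=40,ok=T)] out:P1(v=0); in:-
Tick 6: [PARSE:-, VALIDATE:-, TRANSFORM:P4(v=72,ok=T), EMIT:P3(v=0,ok=F)] out:P2(v=40); in:-
Emitted by tick 6: ['P1', 'P2']

Answer: 2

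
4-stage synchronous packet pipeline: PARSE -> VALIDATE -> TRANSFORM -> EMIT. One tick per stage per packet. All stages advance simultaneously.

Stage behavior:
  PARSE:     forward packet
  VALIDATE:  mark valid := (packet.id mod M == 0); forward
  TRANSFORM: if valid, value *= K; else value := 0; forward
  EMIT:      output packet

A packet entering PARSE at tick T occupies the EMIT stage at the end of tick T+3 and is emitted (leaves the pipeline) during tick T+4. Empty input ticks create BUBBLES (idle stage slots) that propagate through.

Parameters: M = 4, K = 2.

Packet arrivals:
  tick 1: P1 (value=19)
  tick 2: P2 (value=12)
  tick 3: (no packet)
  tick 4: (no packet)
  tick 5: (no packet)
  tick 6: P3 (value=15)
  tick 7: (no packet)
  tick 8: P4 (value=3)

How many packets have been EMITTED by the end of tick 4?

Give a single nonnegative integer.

Answer: 0

Derivation:
Tick 1: [PARSE:P1(v=19,ok=F), VALIDATE:-, TRANSFORM:-, EMIT:-] out:-; in:P1
Tick 2: [PARSE:P2(v=12,ok=F), VALIDATE:P1(v=19,ok=F), TRANSFORM:-, EMIT:-] out:-; in:P2
Tick 3: [PARSE:-, VALIDATE:P2(v=12,ok=F), TRANSFORM:P1(v=0,ok=F), EMIT:-] out:-; in:-
Tick 4: [PARSE:-, VALIDATE:-, TRANSFORM:P2(v=0,ok=F), EMIT:P1(v=0,ok=F)] out:-; in:-
Emitted by tick 4: []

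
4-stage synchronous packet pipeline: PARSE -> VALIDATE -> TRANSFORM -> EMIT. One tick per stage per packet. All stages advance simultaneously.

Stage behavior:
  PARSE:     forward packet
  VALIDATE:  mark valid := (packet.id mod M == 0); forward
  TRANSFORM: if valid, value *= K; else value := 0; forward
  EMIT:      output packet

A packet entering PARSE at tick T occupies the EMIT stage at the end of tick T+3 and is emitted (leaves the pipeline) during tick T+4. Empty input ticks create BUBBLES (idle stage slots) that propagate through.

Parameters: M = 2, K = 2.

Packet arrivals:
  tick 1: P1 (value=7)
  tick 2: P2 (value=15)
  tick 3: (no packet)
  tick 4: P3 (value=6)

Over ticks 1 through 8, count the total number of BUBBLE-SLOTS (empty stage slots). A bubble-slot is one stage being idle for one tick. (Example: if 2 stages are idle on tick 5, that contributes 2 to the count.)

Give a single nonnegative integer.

Tick 1: [PARSE:P1(v=7,ok=F), VALIDATE:-, TRANSFORM:-, EMIT:-] out:-; bubbles=3
Tick 2: [PARSE:P2(v=15,ok=F), VALIDATE:P1(v=7,ok=F), TRANSFORM:-, EMIT:-] out:-; bubbles=2
Tick 3: [PARSE:-, VALIDATE:P2(v=15,ok=T), TRANSFORM:P1(v=0,ok=F), EMIT:-] out:-; bubbles=2
Tick 4: [PARSE:P3(v=6,ok=F), VALIDATE:-, TRANSFORM:P2(v=30,ok=T), EMIT:P1(v=0,ok=F)] out:-; bubbles=1
Tick 5: [PARSE:-, VALIDATE:P3(v=6,ok=F), TRANSFORM:-, EMIT:P2(v=30,ok=T)] out:P1(v=0); bubbles=2
Tick 6: [PARSE:-, VALIDATE:-, TRANSFORM:P3(v=0,ok=F), EMIT:-] out:P2(v=30); bubbles=3
Tick 7: [PARSE:-, VALIDATE:-, TRANSFORM:-, EMIT:P3(v=0,ok=F)] out:-; bubbles=3
Tick 8: [PARSE:-, VALIDATE:-, TRANSFORM:-, EMIT:-] out:P3(v=0); bubbles=4
Total bubble-slots: 20

Answer: 20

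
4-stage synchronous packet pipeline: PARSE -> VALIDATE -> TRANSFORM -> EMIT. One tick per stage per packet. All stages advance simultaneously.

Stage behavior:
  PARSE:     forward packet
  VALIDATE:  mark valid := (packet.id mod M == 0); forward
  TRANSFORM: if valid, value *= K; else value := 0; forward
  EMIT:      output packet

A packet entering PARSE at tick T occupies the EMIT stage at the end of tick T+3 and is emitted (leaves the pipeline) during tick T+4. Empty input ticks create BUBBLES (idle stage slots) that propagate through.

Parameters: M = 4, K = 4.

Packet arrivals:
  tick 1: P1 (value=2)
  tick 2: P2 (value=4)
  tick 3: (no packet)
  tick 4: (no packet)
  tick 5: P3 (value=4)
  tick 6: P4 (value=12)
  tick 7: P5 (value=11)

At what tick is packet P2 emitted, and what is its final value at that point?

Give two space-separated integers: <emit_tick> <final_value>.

Answer: 6 0

Derivation:
Tick 1: [PARSE:P1(v=2,ok=F), VALIDATE:-, TRANSFORM:-, EMIT:-] out:-; in:P1
Tick 2: [PARSE:P2(v=4,ok=F), VALIDATE:P1(v=2,ok=F), TRANSFORM:-, EMIT:-] out:-; in:P2
Tick 3: [PARSE:-, VALIDATE:P2(v=4,ok=F), TRANSFORM:P1(v=0,ok=F), EMIT:-] out:-; in:-
Tick 4: [PARSE:-, VALIDATE:-, TRANSFORM:P2(v=0,ok=F), EMIT:P1(v=0,ok=F)] out:-; in:-
Tick 5: [PARSE:P3(v=4,ok=F), VALIDATE:-, TRANSFORM:-, EMIT:P2(v=0,ok=F)] out:P1(v=0); in:P3
Tick 6: [PARSE:P4(v=12,ok=F), VALIDATE:P3(v=4,ok=F), TRANSFORM:-, EMIT:-] out:P2(v=0); in:P4
Tick 7: [PARSE:P5(v=11,ok=F), VALIDATE:P4(v=12,ok=T), TRANSFORM:P3(v=0,ok=F), EMIT:-] out:-; in:P5
Tick 8: [PARSE:-, VALIDATE:P5(v=11,ok=F), TRANSFORM:P4(v=48,ok=T), EMIT:P3(v=0,ok=F)] out:-; in:-
Tick 9: [PARSE:-, VALIDATE:-, TRANSFORM:P5(v=0,ok=F), EMIT:P4(v=48,ok=T)] out:P3(v=0); in:-
Tick 10: [PARSE:-, VALIDATE:-, TRANSFORM:-, EMIT:P5(v=0,ok=F)] out:P4(v=48); in:-
Tick 11: [PARSE:-, VALIDATE:-, TRANSFORM:-, EMIT:-] out:P5(v=0); in:-
P2: arrives tick 2, valid=False (id=2, id%4=2), emit tick 6, final value 0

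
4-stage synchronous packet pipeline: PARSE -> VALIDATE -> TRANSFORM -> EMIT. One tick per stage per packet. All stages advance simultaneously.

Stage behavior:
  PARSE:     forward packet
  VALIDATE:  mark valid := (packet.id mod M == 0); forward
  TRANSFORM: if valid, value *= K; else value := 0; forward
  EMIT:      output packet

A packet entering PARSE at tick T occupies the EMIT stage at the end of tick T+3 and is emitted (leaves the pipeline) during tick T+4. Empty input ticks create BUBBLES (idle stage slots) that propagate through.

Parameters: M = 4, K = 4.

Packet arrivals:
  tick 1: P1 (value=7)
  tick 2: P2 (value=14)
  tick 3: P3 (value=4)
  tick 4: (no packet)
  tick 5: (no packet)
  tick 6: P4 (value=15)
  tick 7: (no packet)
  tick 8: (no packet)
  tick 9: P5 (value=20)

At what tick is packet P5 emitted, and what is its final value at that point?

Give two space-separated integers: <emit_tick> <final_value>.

Answer: 13 0

Derivation:
Tick 1: [PARSE:P1(v=7,ok=F), VALIDATE:-, TRANSFORM:-, EMIT:-] out:-; in:P1
Tick 2: [PARSE:P2(v=14,ok=F), VALIDATE:P1(v=7,ok=F), TRANSFORM:-, EMIT:-] out:-; in:P2
Tick 3: [PARSE:P3(v=4,ok=F), VALIDATE:P2(v=14,ok=F), TRANSFORM:P1(v=0,ok=F), EMIT:-] out:-; in:P3
Tick 4: [PARSE:-, VALIDATE:P3(v=4,ok=F), TRANSFORM:P2(v=0,ok=F), EMIT:P1(v=0,ok=F)] out:-; in:-
Tick 5: [PARSE:-, VALIDATE:-, TRANSFORM:P3(v=0,ok=F), EMIT:P2(v=0,ok=F)] out:P1(v=0); in:-
Tick 6: [PARSE:P4(v=15,ok=F), VALIDATE:-, TRANSFORM:-, EMIT:P3(v=0,ok=F)] out:P2(v=0); in:P4
Tick 7: [PARSE:-, VALIDATE:P4(v=15,ok=T), TRANSFORM:-, EMIT:-] out:P3(v=0); in:-
Tick 8: [PARSE:-, VALIDATE:-, TRANSFORM:P4(v=60,ok=T), EMIT:-] out:-; in:-
Tick 9: [PARSE:P5(v=20,ok=F), VALIDATE:-, TRANSFORM:-, EMIT:P4(v=60,ok=T)] out:-; in:P5
Tick 10: [PARSE:-, VALIDATE:P5(v=20,ok=F), TRANSFORM:-, EMIT:-] out:P4(v=60); in:-
Tick 11: [PARSE:-, VALIDATE:-, TRANSFORM:P5(v=0,ok=F), EMIT:-] out:-; in:-
Tick 12: [PARSE:-, VALIDATE:-, TRANSFORM:-, EMIT:P5(v=0,ok=F)] out:-; in:-
Tick 13: [PARSE:-, VALIDATE:-, TRANSFORM:-, EMIT:-] out:P5(v=0); in:-
P5: arrives tick 9, valid=False (id=5, id%4=1), emit tick 13, final value 0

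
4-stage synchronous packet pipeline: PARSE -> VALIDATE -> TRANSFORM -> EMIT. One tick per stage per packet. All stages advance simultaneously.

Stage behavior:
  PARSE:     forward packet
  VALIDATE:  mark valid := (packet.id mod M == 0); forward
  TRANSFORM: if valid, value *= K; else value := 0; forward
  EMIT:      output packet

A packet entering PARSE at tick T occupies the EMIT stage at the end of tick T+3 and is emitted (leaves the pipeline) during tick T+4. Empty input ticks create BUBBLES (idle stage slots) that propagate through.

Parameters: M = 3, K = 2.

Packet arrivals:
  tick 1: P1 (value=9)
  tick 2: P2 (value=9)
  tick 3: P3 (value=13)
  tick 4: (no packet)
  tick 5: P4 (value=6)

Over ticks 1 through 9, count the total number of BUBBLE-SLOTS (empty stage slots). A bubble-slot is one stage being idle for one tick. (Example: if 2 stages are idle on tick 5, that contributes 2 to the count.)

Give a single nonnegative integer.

Answer: 20

Derivation:
Tick 1: [PARSE:P1(v=9,ok=F), VALIDATE:-, TRANSFORM:-, EMIT:-] out:-; bubbles=3
Tick 2: [PARSE:P2(v=9,ok=F), VALIDATE:P1(v=9,ok=F), TRANSFORM:-, EMIT:-] out:-; bubbles=2
Tick 3: [PARSE:P3(v=13,ok=F), VALIDATE:P2(v=9,ok=F), TRANSFORM:P1(v=0,ok=F), EMIT:-] out:-; bubbles=1
Tick 4: [PARSE:-, VALIDATE:P3(v=13,ok=T), TRANSFORM:P2(v=0,ok=F), EMIT:P1(v=0,ok=F)] out:-; bubbles=1
Tick 5: [PARSE:P4(v=6,ok=F), VALIDATE:-, TRANSFORM:P3(v=26,ok=T), EMIT:P2(v=0,ok=F)] out:P1(v=0); bubbles=1
Tick 6: [PARSE:-, VALIDATE:P4(v=6,ok=F), TRANSFORM:-, EMIT:P3(v=26,ok=T)] out:P2(v=0); bubbles=2
Tick 7: [PARSE:-, VALIDATE:-, TRANSFORM:P4(v=0,ok=F), EMIT:-] out:P3(v=26); bubbles=3
Tick 8: [PARSE:-, VALIDATE:-, TRANSFORM:-, EMIT:P4(v=0,ok=F)] out:-; bubbles=3
Tick 9: [PARSE:-, VALIDATE:-, TRANSFORM:-, EMIT:-] out:P4(v=0); bubbles=4
Total bubble-slots: 20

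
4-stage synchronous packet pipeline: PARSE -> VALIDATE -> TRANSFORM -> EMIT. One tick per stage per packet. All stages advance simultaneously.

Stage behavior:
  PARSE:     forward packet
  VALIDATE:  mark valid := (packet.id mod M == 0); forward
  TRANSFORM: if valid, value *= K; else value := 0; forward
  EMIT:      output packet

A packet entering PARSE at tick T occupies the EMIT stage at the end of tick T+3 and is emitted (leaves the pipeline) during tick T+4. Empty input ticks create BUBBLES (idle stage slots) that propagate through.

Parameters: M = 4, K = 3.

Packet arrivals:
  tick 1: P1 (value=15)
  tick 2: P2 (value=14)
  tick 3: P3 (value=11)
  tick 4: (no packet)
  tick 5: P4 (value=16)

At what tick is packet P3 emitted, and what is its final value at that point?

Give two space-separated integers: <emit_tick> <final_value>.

Tick 1: [PARSE:P1(v=15,ok=F), VALIDATE:-, TRANSFORM:-, EMIT:-] out:-; in:P1
Tick 2: [PARSE:P2(v=14,ok=F), VALIDATE:P1(v=15,ok=F), TRANSFORM:-, EMIT:-] out:-; in:P2
Tick 3: [PARSE:P3(v=11,ok=F), VALIDATE:P2(v=14,ok=F), TRANSFORM:P1(v=0,ok=F), EMIT:-] out:-; in:P3
Tick 4: [PARSE:-, VALIDATE:P3(v=11,ok=F), TRANSFORM:P2(v=0,ok=F), EMIT:P1(v=0,ok=F)] out:-; in:-
Tick 5: [PARSE:P4(v=16,ok=F), VALIDATE:-, TRANSFORM:P3(v=0,ok=F), EMIT:P2(v=0,ok=F)] out:P1(v=0); in:P4
Tick 6: [PARSE:-, VALIDATE:P4(v=16,ok=T), TRANSFORM:-, EMIT:P3(v=0,ok=F)] out:P2(v=0); in:-
Tick 7: [PARSE:-, VALIDATE:-, TRANSFORM:P4(v=48,ok=T), EMIT:-] out:P3(v=0); in:-
Tick 8: [PARSE:-, VALIDATE:-, TRANSFORM:-, EMIT:P4(v=48,ok=T)] out:-; in:-
Tick 9: [PARSE:-, VALIDATE:-, TRANSFORM:-, EMIT:-] out:P4(v=48); in:-
P3: arrives tick 3, valid=False (id=3, id%4=3), emit tick 7, final value 0

Answer: 7 0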